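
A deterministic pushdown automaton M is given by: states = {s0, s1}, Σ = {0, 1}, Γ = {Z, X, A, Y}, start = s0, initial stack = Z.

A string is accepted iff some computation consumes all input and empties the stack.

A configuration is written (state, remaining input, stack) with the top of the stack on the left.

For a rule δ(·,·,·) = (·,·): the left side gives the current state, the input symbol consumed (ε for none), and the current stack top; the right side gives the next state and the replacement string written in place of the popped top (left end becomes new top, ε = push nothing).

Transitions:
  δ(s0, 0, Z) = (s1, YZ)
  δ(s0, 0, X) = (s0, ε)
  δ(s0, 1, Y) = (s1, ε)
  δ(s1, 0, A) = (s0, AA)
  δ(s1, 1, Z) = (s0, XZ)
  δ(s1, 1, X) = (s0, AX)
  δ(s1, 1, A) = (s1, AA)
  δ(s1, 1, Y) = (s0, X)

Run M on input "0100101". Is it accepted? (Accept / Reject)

Reject

(s0, 0100101, Z)
  read 0, top Z: go to s1, push YZ → (s1, 100101, YZ)
  read 1, top Y: go to s0, push X → (s0, 00101, XZ)
  read 0, top X: go to s0, push ε → (s0, 0101, Z)
  read 0, top Z: go to s1, push YZ → (s1, 101, YZ)
  read 1, top Y: go to s0, push X → (s0, 01, XZ)
  read 0, top X: go to s0, push ε → (s0, 1, Z)
No transition applies at (s0, 1, Z); input not fully consumed.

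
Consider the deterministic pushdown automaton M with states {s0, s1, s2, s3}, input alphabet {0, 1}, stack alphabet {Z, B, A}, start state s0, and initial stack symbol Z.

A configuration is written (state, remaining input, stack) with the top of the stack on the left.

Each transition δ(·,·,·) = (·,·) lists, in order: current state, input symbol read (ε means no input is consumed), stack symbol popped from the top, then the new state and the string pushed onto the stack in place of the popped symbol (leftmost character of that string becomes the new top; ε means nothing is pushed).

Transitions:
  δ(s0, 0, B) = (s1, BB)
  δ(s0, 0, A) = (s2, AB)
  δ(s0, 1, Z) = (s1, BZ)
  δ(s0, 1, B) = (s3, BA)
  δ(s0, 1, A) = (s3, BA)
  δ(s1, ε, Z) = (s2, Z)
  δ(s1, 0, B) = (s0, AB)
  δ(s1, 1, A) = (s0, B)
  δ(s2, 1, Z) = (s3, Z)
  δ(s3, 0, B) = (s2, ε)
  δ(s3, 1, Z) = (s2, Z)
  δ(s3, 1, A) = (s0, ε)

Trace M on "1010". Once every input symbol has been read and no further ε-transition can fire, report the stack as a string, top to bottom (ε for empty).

(s0, 1010, Z) ⊢ (s1, 010, BZ) ⊢ (s0, 10, ABZ) ⊢ (s3, 0, BABZ) ⊢ (s2, ε, ABZ)
All input consumed in state s2 with stack ABZ.

ABZ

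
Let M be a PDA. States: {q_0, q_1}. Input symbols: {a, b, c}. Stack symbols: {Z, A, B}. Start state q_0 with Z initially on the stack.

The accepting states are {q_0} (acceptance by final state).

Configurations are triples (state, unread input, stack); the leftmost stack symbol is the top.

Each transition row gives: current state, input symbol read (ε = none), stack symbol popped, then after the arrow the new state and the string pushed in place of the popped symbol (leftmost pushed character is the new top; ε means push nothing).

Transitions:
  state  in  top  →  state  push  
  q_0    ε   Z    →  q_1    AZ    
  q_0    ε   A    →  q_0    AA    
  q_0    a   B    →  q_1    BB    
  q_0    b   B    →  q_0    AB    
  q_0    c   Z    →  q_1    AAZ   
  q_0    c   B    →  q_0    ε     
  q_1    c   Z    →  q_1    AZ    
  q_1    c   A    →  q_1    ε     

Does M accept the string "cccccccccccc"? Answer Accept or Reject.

Reject

No computation consumes all input and reaches a final state.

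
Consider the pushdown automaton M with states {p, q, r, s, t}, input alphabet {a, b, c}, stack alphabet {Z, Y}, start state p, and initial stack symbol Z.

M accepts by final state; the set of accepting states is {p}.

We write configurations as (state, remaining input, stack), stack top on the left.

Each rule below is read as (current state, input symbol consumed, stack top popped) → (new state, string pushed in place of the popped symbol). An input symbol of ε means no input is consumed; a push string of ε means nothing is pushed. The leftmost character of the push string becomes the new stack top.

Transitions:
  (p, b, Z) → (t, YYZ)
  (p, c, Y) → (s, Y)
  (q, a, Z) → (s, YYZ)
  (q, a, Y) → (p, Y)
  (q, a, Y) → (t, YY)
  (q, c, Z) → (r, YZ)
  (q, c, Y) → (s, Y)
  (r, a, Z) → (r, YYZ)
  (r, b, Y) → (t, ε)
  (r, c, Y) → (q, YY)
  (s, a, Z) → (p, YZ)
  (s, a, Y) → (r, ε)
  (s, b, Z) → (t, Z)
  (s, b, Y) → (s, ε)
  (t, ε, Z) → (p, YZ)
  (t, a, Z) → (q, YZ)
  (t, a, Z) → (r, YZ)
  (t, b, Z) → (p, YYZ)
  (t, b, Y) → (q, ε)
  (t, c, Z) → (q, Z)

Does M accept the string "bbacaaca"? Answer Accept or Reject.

One accepting computation: (p, bbacaaca, Z) ⊢ (t, bacaaca, YYZ) ⊢ (q, acaaca, YZ) ⊢ (p, caaca, YZ) ⊢ (s, aaca, YZ) ⊢ (r, aca, Z) ⊢ (r, ca, YYZ) ⊢ (q, a, YYYZ) ⊢ (p, ε, YYYZ)
All input consumed and state p ∈ F.

Accept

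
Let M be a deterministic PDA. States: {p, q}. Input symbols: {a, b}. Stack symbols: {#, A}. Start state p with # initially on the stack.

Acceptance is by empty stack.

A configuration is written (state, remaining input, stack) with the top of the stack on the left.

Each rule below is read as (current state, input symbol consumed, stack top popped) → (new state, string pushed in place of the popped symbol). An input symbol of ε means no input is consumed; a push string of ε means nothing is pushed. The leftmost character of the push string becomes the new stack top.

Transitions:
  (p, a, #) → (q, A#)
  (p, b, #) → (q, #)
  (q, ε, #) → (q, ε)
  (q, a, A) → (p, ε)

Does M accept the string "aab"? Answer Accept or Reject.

(p, aab, #) ⊢ (q, ab, A#) ⊢ (p, b, #) ⊢ (q, ε, #) ⊢ (q, ε, ε)
All input consumed and the stack is empty.

Accept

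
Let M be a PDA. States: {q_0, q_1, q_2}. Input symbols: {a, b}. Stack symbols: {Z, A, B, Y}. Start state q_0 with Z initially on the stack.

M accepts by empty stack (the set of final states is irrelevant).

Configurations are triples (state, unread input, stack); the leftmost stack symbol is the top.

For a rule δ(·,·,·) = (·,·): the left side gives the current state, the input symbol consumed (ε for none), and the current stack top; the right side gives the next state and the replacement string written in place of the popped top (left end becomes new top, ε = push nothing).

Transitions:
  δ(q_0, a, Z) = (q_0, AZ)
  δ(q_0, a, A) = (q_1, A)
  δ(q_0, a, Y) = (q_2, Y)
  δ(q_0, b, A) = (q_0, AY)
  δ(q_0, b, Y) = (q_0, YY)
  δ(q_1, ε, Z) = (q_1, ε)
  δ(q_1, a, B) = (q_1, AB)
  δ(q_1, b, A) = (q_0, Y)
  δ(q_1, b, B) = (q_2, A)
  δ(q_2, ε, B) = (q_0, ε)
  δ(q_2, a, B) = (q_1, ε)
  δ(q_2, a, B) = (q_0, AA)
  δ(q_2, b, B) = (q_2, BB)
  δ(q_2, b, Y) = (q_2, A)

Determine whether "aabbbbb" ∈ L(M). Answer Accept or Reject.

No computation consumes all input and empties the stack.

Reject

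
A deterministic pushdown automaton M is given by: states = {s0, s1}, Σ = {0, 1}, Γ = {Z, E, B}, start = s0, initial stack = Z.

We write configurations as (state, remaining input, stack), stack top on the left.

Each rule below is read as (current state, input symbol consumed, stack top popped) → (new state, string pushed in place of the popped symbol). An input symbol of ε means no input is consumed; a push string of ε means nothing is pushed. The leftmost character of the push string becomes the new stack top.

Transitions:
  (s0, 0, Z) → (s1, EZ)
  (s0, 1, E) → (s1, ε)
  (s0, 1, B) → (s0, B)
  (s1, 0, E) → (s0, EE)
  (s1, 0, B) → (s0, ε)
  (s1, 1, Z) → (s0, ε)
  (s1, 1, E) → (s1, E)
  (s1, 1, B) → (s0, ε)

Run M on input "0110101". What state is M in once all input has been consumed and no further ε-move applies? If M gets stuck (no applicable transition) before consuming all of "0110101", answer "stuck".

(s0, 0110101, Z)
  read 0, top Z: go to s1, push EZ → (s1, 110101, EZ)
  read 1, top E: go to s1, push E → (s1, 10101, EZ)
  read 1, top E: go to s1, push E → (s1, 0101, EZ)
  read 0, top E: go to s0, push EE → (s0, 101, EEZ)
  read 1, top E: go to s1, push ε → (s1, 01, EZ)
  read 0, top E: go to s0, push EE → (s0, 1, EEZ)
  read 1, top E: go to s1, push ε → (s1, ε, EZ)
All input consumed; M is in state s1.

s1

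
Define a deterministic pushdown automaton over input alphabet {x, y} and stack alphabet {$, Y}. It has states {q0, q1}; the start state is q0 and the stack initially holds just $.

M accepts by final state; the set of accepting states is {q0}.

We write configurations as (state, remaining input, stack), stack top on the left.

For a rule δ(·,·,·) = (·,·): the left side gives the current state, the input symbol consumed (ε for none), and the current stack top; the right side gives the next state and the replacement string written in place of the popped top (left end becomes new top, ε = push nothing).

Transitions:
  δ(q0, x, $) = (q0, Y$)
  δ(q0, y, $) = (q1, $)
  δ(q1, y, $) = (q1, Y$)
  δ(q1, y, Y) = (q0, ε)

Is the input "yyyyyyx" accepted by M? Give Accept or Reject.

(q0, yyyyyyx, $)
  read y, top $: go to q1, push $ → (q1, yyyyyx, $)
  read y, top $: go to q1, push Y$ → (q1, yyyyx, Y$)
  read y, top Y: go to q0, push ε → (q0, yyyx, $)
  read y, top $: go to q1, push $ → (q1, yyx, $)
  read y, top $: go to q1, push Y$ → (q1, yx, Y$)
  read y, top Y: go to q0, push ε → (q0, x, $)
  read x, top $: go to q0, push Y$ → (q0, ε, Y$)
All input consumed; state q0 ∈ F.

Accept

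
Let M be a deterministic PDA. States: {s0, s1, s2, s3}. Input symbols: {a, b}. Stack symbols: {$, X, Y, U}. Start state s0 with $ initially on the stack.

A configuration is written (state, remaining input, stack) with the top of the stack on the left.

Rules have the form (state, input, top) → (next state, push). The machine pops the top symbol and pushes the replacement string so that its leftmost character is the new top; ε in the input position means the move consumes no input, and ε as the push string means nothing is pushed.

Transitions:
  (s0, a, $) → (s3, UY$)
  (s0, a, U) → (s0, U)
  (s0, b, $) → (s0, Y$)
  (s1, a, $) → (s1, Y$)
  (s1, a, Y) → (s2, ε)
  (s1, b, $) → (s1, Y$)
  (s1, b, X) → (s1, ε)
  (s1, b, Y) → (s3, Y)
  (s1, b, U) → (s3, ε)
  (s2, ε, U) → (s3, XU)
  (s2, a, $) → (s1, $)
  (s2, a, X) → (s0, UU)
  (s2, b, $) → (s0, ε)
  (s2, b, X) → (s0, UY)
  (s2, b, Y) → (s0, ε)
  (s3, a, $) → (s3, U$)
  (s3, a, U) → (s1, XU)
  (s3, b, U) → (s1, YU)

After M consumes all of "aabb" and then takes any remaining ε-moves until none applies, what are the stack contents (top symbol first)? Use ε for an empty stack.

(s0, aabb, $)
  read a, top $: go to s3, push UY$ → (s3, abb, UY$)
  read a, top U: go to s1, push XU → (s1, bb, XUY$)
  read b, top X: go to s1, push ε → (s1, b, UY$)
  read b, top U: go to s3, push ε → (s3, ε, Y$)
All input consumed in state s3 with stack Y$.

Y$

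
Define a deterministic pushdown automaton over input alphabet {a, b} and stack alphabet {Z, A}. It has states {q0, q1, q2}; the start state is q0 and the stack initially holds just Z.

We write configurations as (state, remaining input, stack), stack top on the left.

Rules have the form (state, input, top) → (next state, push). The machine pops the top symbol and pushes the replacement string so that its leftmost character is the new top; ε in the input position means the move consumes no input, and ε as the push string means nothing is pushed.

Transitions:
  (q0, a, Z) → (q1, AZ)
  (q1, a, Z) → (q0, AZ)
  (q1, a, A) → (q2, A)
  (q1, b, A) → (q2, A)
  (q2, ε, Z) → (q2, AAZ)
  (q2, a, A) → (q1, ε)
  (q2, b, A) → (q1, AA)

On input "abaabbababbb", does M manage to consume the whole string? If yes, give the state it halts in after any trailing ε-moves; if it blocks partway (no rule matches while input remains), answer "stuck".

stuck

(q0, abaabbababbb, Z)
  read a, top Z: go to q1, push AZ → (q1, baabbababbb, AZ)
  read b, top A: go to q2, push A → (q2, aabbababbb, AZ)
  read a, top A: go to q1, push ε → (q1, abbababbb, Z)
  read a, top Z: go to q0, push AZ → (q0, bbababbb, AZ)
No transition for (q0, b, top A); M blocks with input bbababbb remaining.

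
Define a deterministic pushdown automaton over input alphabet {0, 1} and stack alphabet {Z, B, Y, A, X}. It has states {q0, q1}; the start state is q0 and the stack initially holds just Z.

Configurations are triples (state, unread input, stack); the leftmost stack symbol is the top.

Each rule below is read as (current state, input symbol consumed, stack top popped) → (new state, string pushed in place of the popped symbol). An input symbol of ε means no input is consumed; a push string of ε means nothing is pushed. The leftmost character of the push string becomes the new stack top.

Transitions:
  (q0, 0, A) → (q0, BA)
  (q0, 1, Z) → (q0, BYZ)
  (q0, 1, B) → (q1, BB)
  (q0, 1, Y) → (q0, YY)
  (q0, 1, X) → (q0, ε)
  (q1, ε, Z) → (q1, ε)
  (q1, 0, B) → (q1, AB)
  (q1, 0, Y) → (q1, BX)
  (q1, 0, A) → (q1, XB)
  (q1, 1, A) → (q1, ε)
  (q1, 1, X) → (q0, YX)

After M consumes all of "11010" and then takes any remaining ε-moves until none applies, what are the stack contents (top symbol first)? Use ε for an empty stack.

ABBYZ

(q0, 11010, Z) ⊢ (q0, 1010, BYZ) ⊢ (q1, 010, BBYZ) ⊢ (q1, 10, ABBYZ) ⊢ (q1, 0, BBYZ) ⊢ (q1, ε, ABBYZ)
All input consumed in state q1 with stack ABBYZ.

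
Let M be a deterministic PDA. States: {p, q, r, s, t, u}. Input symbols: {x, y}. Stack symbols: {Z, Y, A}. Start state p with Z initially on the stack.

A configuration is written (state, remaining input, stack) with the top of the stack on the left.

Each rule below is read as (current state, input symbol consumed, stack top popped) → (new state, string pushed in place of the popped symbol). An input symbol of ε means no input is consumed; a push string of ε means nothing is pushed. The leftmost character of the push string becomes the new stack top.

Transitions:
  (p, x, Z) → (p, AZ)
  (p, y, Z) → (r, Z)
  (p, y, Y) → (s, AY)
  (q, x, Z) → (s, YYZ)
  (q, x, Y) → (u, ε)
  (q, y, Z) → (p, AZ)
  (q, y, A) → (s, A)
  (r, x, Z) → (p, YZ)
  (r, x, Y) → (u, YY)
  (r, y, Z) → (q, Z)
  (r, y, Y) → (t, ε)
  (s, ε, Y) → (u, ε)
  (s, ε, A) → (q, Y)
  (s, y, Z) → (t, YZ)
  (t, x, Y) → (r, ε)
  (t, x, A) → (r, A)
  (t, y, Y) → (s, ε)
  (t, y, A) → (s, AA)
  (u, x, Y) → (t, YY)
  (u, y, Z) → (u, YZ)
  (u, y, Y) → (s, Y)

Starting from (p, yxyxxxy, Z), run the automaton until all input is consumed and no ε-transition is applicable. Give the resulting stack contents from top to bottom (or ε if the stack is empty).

Z

(p, yxyxxxy, Z)
  read y, top Z: go to r, push Z → (r, xyxxxy, Z)
  read x, top Z: go to p, push YZ → (p, yxxxy, YZ)
  read y, top Y: go to s, push AY → (s, xxxy, AYZ)
  ε-move, top A: go to q, push Y → (q, xxxy, YYZ)
  read x, top Y: go to u, push ε → (u, xxy, YZ)
  read x, top Y: go to t, push YY → (t, xy, YYZ)
  read x, top Y: go to r, push ε → (r, y, YZ)
  read y, top Y: go to t, push ε → (t, ε, Z)
All input consumed in state t with stack Z.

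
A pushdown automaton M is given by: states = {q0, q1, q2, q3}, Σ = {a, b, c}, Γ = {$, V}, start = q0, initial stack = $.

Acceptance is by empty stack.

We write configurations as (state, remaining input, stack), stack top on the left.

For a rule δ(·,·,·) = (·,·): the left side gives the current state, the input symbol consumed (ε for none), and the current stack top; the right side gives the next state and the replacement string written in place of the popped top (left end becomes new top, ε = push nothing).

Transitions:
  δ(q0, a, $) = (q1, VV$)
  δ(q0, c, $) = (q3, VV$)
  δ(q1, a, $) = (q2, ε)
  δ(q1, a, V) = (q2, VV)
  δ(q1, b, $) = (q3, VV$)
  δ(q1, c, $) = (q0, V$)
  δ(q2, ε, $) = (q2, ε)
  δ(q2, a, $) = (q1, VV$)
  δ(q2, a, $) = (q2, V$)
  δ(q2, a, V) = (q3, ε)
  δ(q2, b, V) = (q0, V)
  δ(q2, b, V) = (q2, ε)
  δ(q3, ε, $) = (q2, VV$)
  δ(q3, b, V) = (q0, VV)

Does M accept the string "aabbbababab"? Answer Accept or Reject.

One accepting computation: (q0, aabbbababab, $) ⊢ (q1, abbbababab, VV$) ⊢ (q2, bbbababab, VVV$) ⊢ (q2, bbababab, VV$) ⊢ (q2, bababab, V$) ⊢ (q2, ababab, $) ⊢ (q2, babab, V$) ⊢ (q2, abab, $) ⊢ (q2, bab, V$) ⊢ (q2, ab, $) ⊢ (q2, b, V$) ⊢ (q2, ε, $) ⊢ (q2, ε, ε)
All input consumed and the stack is empty.

Accept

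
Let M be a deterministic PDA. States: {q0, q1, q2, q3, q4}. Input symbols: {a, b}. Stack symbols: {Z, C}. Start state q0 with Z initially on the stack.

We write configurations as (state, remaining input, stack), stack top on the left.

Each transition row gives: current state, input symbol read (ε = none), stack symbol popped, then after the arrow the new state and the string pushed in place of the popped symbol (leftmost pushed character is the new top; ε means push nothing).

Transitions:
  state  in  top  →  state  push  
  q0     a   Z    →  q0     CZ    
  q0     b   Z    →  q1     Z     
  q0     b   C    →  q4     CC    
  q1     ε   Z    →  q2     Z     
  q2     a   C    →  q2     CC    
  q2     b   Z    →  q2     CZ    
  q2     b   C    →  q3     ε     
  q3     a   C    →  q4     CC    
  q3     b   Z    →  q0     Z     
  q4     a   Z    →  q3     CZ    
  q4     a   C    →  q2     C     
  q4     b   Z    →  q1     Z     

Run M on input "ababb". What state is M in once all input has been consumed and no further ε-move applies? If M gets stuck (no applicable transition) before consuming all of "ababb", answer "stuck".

(q0, ababb, Z)
  read a, top Z: go to q0, push CZ → (q0, babb, CZ)
  read b, top C: go to q4, push CC → (q4, abb, CCZ)
  read a, top C: go to q2, push C → (q2, bb, CCZ)
  read b, top C: go to q3, push ε → (q3, b, CZ)
No transition for (q3, b, top C); M blocks with input b remaining.

stuck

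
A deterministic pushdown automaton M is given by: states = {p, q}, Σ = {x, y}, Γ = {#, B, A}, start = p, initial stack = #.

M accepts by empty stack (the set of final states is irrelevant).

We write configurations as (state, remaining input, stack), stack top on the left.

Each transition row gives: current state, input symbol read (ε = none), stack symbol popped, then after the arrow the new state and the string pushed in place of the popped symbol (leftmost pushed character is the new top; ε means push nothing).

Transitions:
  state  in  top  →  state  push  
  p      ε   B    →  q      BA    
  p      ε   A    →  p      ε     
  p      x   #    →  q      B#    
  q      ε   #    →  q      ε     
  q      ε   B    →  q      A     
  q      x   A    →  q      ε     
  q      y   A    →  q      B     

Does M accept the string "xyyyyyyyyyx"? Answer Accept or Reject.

Accept

(p, xyyyyyyyyyx, #) ⊢ (q, yyyyyyyyyx, B#) ⊢ (q, yyyyyyyyyx, A#) ⊢ (q, yyyyyyyyx, B#) ⊢ (q, yyyyyyyyx, A#) ⊢ (q, yyyyyyyx, B#) ⊢ (q, yyyyyyyx, A#) ⊢ (q, yyyyyyx, B#) ⊢ (q, yyyyyyx, A#) ⊢ (q, yyyyyx, B#) ⊢ (q, yyyyyx, A#) ⊢ (q, yyyyx, B#) ⊢ (q, yyyyx, A#) ⊢ (q, yyyx, B#) ⊢ (q, yyyx, A#) ⊢ (q, yyx, B#) ⊢ (q, yyx, A#) ⊢ (q, yx, B#) ⊢ (q, yx, A#) ⊢ (q, x, B#) ⊢ (q, x, A#) ⊢ (q, ε, #) ⊢ (q, ε, ε)
All input consumed and the stack is empty.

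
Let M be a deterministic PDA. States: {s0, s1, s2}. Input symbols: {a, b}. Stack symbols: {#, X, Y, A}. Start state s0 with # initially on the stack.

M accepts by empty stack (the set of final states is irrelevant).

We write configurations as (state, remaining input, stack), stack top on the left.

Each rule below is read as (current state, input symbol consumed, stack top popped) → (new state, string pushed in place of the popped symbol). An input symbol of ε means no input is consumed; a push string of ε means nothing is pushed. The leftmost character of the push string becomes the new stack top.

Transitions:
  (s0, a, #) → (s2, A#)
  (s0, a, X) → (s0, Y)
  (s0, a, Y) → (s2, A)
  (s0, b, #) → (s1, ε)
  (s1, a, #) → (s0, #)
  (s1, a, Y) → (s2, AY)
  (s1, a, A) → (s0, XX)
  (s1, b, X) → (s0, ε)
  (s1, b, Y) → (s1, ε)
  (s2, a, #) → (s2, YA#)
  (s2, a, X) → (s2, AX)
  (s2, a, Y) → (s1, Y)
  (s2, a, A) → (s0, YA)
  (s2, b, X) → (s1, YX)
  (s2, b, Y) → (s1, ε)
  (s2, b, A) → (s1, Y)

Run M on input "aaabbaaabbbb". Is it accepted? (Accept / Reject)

Accept

(s0, aaabbaaabbbb, #)
  read a, top #: go to s2, push A# → (s2, aabbaaabbbb, A#)
  read a, top A: go to s0, push YA → (s0, abbaaabbbb, YA#)
  read a, top Y: go to s2, push A → (s2, bbaaabbbb, AA#)
  read b, top A: go to s1, push Y → (s1, baaabbbb, YA#)
  read b, top Y: go to s1, push ε → (s1, aaabbbb, A#)
  read a, top A: go to s0, push XX → (s0, aabbbb, XX#)
  read a, top X: go to s0, push Y → (s0, abbbb, YX#)
  read a, top Y: go to s2, push A → (s2, bbbb, AX#)
  read b, top A: go to s1, push Y → (s1, bbb, YX#)
  read b, top Y: go to s1, push ε → (s1, bb, X#)
  read b, top X: go to s0, push ε → (s0, b, #)
  read b, top #: go to s1, push ε → (s1, ε, ε)
All input consumed and the stack is empty.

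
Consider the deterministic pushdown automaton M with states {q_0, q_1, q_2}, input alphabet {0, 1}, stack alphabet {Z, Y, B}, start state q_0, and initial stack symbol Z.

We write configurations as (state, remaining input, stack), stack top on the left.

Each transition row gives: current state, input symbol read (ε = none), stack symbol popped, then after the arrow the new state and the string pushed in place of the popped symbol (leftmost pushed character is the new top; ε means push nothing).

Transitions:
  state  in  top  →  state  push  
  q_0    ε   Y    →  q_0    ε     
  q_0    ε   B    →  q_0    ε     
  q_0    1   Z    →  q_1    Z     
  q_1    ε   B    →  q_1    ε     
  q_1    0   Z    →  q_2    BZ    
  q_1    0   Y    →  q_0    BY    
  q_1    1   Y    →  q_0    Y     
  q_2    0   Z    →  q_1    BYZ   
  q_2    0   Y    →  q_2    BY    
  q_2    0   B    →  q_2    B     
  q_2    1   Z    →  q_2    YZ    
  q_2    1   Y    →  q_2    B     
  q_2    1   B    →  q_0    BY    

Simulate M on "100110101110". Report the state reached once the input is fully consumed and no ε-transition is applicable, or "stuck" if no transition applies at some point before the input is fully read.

(q_0, 100110101110, Z) ⊢ (q_1, 00110101110, Z) ⊢ (q_2, 0110101110, BZ) ⊢ (q_2, 110101110, BZ) ⊢ (q_0, 10101110, BYZ) ⊢ (q_0, 10101110, YZ) ⊢ (q_0, 10101110, Z) ⊢ (q_1, 0101110, Z) ⊢ (q_2, 101110, BZ) ⊢ (q_0, 01110, BYZ) ⊢ (q_0, 01110, YZ) ⊢ (q_0, 01110, Z)
No transition for (q_0, 0, top Z); M blocks with input 01110 remaining.

stuck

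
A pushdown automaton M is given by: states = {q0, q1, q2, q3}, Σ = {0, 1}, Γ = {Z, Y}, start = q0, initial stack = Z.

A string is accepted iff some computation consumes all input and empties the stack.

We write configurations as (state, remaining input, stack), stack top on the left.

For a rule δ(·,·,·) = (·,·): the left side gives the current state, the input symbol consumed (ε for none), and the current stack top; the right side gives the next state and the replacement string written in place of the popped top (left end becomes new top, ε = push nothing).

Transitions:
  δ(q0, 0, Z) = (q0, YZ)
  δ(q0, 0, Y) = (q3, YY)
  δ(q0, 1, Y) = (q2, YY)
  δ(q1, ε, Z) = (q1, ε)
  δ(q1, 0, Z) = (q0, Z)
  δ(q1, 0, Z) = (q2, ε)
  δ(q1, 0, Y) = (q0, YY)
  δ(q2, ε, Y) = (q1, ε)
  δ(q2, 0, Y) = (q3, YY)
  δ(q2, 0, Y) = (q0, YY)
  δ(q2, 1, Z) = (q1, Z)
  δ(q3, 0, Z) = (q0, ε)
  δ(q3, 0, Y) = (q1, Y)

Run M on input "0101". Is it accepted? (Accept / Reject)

Reject

No computation consumes all input and empties the stack.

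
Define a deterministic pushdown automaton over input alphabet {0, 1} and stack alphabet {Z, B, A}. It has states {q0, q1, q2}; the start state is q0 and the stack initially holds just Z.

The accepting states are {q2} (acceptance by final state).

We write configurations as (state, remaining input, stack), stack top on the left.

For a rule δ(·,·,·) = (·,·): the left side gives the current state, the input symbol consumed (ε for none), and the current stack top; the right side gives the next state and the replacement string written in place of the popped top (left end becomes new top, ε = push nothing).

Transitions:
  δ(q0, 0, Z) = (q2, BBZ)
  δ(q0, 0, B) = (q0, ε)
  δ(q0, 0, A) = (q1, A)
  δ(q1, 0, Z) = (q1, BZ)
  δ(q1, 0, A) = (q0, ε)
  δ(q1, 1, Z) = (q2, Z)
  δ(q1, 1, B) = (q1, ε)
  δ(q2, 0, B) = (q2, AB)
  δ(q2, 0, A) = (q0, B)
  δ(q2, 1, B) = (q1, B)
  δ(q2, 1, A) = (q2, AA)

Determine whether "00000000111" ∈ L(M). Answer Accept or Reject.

(q0, 00000000111, Z) ⊢ (q2, 0000000111, BBZ) ⊢ (q2, 000000111, ABBZ) ⊢ (q0, 00000111, BBBZ) ⊢ (q0, 0000111, BBZ) ⊢ (q0, 000111, BZ) ⊢ (q0, 00111, Z) ⊢ (q2, 0111, BBZ) ⊢ (q2, 111, ABBZ) ⊢ (q2, 11, AABBZ) ⊢ (q2, 1, AAABBZ) ⊢ (q2, ε, AAAABBZ)
All input consumed; state q2 ∈ F.

Accept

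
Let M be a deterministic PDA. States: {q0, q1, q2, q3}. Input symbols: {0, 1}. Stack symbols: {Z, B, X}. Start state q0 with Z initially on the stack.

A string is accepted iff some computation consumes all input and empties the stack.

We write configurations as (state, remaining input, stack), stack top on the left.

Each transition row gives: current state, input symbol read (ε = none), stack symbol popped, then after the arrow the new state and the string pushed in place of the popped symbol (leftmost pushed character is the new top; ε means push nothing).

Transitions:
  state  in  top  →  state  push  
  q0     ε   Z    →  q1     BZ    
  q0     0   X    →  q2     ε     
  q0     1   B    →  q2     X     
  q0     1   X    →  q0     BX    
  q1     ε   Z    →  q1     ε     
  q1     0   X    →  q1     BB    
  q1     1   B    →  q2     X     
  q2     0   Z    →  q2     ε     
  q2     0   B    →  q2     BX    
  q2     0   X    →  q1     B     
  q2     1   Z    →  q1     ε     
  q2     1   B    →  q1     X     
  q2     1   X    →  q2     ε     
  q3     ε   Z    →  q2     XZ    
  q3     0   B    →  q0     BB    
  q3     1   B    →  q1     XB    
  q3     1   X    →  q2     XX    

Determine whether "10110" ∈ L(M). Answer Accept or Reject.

Accept

(q0, 10110, Z)
  ε-move, top Z: go to q1, push BZ → (q1, 10110, BZ)
  read 1, top B: go to q2, push X → (q2, 0110, XZ)
  read 0, top X: go to q1, push B → (q1, 110, BZ)
  read 1, top B: go to q2, push X → (q2, 10, XZ)
  read 1, top X: go to q2, push ε → (q2, 0, Z)
  read 0, top Z: go to q2, push ε → (q2, ε, ε)
All input consumed and the stack is empty.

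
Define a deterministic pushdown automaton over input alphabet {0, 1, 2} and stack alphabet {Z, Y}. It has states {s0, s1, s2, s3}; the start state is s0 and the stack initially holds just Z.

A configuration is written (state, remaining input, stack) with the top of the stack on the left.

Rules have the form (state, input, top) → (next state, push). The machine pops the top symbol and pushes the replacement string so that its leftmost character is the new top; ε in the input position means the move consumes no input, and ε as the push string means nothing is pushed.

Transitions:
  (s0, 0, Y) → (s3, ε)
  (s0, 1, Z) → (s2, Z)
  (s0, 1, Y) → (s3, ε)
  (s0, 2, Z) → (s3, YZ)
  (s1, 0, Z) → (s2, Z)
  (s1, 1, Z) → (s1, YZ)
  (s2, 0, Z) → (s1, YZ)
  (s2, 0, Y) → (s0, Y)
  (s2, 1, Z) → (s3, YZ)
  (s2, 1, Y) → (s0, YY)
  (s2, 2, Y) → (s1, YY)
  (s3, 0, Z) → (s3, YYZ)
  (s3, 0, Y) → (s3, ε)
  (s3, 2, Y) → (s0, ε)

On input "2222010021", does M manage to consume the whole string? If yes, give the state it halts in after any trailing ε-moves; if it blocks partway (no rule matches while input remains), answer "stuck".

stuck

(s0, 2222010021, Z)
  read 2, top Z: go to s3, push YZ → (s3, 222010021, YZ)
  read 2, top Y: go to s0, push ε → (s0, 22010021, Z)
  read 2, top Z: go to s3, push YZ → (s3, 2010021, YZ)
  read 2, top Y: go to s0, push ε → (s0, 010021, Z)
No transition for (s0, 0, top Z); M blocks with input 010021 remaining.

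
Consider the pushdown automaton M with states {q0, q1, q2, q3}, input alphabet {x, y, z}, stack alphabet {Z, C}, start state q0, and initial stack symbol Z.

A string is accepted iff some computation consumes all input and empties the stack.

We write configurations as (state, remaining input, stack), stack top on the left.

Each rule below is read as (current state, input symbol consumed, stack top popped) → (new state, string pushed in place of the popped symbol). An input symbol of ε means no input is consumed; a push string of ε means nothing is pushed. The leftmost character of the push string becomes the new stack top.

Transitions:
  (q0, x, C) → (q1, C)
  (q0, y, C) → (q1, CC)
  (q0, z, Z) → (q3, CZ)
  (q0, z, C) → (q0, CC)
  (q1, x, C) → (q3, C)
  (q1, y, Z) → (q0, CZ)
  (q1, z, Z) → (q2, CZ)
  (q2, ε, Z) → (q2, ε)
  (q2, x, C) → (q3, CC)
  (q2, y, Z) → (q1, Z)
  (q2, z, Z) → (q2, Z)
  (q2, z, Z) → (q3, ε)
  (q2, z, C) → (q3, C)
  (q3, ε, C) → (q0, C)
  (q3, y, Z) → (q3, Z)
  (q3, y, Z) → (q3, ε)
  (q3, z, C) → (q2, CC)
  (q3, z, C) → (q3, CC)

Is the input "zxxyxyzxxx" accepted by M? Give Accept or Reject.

Reject

No computation consumes all input and empties the stack.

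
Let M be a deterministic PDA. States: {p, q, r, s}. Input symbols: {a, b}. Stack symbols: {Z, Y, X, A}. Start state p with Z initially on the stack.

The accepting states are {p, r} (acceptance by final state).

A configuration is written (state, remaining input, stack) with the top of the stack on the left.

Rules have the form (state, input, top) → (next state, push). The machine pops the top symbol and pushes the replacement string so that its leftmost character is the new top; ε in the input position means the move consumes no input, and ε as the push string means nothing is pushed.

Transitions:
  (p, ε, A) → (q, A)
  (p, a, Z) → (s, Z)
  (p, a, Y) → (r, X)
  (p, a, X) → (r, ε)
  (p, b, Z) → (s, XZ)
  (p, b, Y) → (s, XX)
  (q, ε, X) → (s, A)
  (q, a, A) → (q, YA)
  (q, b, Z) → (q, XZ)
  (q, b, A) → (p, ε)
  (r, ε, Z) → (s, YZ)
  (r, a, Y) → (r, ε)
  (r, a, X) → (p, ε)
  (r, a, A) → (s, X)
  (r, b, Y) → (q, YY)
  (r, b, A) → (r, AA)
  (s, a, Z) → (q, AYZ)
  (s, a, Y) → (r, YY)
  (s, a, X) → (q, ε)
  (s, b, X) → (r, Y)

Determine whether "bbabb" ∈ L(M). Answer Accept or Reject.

(p, bbabb, Z)
  read b, top Z: go to s, push XZ → (s, babb, XZ)
  read b, top X: go to r, push Y → (r, abb, YZ)
  read a, top Y: go to r, push ε → (r, bb, Z)
  ε-move, top Z: go to s, push YZ → (s, bb, YZ)
No transition applies at (s, bb, YZ); input not fully consumed.

Reject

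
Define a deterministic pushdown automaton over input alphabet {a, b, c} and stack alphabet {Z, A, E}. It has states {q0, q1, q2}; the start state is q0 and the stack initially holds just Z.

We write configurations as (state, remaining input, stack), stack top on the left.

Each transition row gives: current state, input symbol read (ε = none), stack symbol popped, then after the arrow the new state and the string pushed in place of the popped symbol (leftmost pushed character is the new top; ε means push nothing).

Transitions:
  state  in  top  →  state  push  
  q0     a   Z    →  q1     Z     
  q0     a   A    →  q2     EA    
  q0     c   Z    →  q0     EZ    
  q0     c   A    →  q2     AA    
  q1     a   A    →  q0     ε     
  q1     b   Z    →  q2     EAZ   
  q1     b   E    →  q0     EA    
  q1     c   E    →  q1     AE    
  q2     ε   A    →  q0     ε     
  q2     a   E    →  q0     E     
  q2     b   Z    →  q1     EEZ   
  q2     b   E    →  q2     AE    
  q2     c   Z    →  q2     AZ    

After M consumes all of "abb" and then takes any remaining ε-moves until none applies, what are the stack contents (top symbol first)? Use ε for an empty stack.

EAZ

(q0, abb, Z)
  read a, top Z: go to q1, push Z → (q1, bb, Z)
  read b, top Z: go to q2, push EAZ → (q2, b, EAZ)
  read b, top E: go to q2, push AE → (q2, ε, AEAZ)
  ε-move, top A: go to q0, push ε → (q0, ε, EAZ)
All input consumed in state q0 with stack EAZ.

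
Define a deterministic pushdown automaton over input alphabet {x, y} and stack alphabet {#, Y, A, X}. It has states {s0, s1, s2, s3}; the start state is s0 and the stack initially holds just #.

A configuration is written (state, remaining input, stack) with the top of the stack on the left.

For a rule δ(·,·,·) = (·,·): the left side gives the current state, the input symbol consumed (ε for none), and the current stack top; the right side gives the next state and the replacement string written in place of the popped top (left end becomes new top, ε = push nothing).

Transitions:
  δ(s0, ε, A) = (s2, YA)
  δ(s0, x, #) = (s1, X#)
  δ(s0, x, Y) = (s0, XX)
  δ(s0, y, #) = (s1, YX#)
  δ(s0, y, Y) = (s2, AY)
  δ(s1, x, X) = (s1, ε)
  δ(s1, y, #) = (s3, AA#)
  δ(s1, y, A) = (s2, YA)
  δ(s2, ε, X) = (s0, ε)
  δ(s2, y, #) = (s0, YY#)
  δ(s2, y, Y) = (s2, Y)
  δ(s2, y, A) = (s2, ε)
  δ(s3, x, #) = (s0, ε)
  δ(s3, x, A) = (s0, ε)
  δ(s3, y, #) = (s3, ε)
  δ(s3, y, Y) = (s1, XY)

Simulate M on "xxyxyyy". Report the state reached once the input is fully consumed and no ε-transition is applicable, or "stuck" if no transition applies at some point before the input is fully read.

(s0, xxyxyyy, #)
  read x, top #: go to s1, push X# → (s1, xyxyyy, X#)
  read x, top X: go to s1, push ε → (s1, yxyyy, #)
  read y, top #: go to s3, push AA# → (s3, xyyy, AA#)
  read x, top A: go to s0, push ε → (s0, yyy, A#)
  ε-move, top A: go to s2, push YA → (s2, yyy, YA#)
  read y, top Y: go to s2, push Y → (s2, yy, YA#)
  read y, top Y: go to s2, push Y → (s2, y, YA#)
  read y, top Y: go to s2, push Y → (s2, ε, YA#)
All input consumed; M is in state s2.

s2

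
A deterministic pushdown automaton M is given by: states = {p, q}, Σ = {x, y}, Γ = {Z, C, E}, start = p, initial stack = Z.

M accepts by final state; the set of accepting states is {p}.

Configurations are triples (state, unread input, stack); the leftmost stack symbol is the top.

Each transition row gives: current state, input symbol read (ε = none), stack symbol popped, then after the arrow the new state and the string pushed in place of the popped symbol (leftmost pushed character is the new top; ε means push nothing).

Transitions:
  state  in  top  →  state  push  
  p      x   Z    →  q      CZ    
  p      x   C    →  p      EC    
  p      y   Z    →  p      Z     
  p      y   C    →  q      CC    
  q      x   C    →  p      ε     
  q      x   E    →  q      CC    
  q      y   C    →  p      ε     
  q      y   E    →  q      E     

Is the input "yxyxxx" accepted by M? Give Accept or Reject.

(p, yxyxxx, Z)
  read y, top Z: go to p, push Z → (p, xyxxx, Z)
  read x, top Z: go to q, push CZ → (q, yxxx, CZ)
  read y, top C: go to p, push ε → (p, xxx, Z)
  read x, top Z: go to q, push CZ → (q, xx, CZ)
  read x, top C: go to p, push ε → (p, x, Z)
  read x, top Z: go to q, push CZ → (q, ε, CZ)
All input consumed; state q ∉ F and no further ε-move applies.

Reject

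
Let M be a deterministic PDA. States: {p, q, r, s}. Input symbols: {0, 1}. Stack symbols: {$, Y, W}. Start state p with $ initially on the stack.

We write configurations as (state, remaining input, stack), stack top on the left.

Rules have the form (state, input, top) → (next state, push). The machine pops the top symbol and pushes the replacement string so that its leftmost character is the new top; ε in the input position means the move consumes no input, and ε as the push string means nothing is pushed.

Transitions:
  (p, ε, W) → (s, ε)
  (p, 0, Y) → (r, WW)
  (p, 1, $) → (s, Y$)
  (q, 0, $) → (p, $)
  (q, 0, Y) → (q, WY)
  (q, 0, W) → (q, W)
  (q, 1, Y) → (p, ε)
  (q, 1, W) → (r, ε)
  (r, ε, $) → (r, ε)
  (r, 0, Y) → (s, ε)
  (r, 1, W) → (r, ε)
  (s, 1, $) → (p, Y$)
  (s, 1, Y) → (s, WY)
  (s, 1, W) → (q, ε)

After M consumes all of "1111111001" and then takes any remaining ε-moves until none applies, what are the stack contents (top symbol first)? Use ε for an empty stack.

Y$

(p, 1111111001, $) ⊢ (s, 111111001, Y$) ⊢ (s, 11111001, WY$) ⊢ (q, 1111001, Y$) ⊢ (p, 111001, $) ⊢ (s, 11001, Y$) ⊢ (s, 1001, WY$) ⊢ (q, 001, Y$) ⊢ (q, 01, WY$) ⊢ (q, 1, WY$) ⊢ (r, ε, Y$)
All input consumed in state r with stack Y$.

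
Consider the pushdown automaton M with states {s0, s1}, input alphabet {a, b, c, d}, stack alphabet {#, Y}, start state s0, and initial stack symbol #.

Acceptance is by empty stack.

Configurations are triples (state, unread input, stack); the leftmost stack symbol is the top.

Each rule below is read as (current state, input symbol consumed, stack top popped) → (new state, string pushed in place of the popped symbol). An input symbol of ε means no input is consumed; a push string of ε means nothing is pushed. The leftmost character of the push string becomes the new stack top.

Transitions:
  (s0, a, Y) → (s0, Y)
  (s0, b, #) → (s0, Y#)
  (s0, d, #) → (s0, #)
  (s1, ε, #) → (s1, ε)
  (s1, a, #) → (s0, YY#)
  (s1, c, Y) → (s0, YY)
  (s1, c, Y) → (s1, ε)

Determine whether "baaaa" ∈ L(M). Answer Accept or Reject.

Reject

No computation consumes all input and empties the stack.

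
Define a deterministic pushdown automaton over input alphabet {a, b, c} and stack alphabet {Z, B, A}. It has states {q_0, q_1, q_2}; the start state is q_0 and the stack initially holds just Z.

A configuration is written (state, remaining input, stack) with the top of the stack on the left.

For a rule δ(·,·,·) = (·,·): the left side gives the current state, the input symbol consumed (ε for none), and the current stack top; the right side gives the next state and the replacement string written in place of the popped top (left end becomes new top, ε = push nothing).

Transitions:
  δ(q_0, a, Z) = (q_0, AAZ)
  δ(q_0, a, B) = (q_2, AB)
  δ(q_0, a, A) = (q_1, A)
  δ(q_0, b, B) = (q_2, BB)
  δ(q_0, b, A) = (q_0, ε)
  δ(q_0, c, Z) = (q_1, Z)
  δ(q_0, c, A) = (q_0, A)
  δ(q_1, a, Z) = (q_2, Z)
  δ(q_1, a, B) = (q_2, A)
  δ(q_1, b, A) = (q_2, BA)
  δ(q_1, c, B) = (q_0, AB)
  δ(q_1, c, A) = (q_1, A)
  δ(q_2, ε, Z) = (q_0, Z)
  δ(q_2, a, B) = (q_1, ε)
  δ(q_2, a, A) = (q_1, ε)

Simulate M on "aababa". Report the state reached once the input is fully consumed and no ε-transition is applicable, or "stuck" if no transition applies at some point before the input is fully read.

q_1

(q_0, aababa, Z) ⊢ (q_0, ababa, AAZ) ⊢ (q_1, baba, AAZ) ⊢ (q_2, aba, BAAZ) ⊢ (q_1, ba, AAZ) ⊢ (q_2, a, BAAZ) ⊢ (q_1, ε, AAZ)
All input consumed; M is in state q_1.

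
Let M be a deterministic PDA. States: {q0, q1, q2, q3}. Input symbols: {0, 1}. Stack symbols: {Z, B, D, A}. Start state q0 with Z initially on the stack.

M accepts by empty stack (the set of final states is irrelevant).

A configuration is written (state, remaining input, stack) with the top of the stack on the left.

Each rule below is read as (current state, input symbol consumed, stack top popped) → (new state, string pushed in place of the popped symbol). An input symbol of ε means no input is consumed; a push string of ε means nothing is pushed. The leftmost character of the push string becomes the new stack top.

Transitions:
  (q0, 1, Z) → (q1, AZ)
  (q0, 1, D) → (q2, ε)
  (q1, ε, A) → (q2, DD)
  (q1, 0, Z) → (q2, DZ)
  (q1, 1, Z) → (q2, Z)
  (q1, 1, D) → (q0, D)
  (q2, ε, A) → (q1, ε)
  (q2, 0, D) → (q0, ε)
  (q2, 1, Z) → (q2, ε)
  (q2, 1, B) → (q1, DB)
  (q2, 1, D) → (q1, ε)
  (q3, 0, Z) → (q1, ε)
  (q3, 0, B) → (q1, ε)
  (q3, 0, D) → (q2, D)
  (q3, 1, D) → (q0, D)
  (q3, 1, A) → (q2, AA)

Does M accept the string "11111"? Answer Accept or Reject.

(q0, 11111, Z)
  read 1, top Z: go to q1, push AZ → (q1, 1111, AZ)
  ε-move, top A: go to q2, push DD → (q2, 1111, DDZ)
  read 1, top D: go to q1, push ε → (q1, 111, DZ)
  read 1, top D: go to q0, push D → (q0, 11, DZ)
  read 1, top D: go to q2, push ε → (q2, 1, Z)
  read 1, top Z: go to q2, push ε → (q2, ε, ε)
All input consumed and the stack is empty.

Accept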